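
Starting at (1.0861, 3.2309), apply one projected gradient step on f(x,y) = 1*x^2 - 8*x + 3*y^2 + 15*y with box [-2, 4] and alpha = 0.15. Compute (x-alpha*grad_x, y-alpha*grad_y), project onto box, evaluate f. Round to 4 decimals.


Step 1: Compute gradient at (1.0861, 3.2309).
grad_x = 2*1*1.0861 - 8 = -5.8278
grad_y = 2*3*3.2309 + 15 = 34.3854
Step 2: Gradient step.
x_raw = 1.0861 - 0.15*-5.8278 = 1.9603
y_raw = 3.2309 - 0.15*34.3854 = -1.9269
Step 3: Project onto [-2, 4].
x_proj = clip(1.9603) = 1.9603
y_proj = clip(-1.9269) = -1.9269
Step 4: Evaluate f.
f(1.9603, -1.9269) = -29.6042


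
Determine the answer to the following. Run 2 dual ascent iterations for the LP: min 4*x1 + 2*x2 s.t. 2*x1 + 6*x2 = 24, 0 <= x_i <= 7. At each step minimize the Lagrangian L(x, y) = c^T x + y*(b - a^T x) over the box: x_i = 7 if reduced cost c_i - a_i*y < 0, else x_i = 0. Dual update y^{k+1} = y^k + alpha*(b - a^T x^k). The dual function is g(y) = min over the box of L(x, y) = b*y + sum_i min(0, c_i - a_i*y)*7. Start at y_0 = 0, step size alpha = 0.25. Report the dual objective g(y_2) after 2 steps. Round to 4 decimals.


Dual ascent for LP: min 4*x1 + 2*x2, 2*x1 + 6*x2 = 24, 0 <= x_i <= 7
Step 1: y^k = 0.0, reduced costs: (4.0, 2.0)
  x^k = (0.0, 0.0), subgradient = b - a^T x = 24.0
  y^{k+1} = 0.0 + 0.25*24.0 = 6.0
Step 2: y^k = 6.0, reduced costs: (-8.0, -34.0)
  x^k = (7.0, 7.0), subgradient = b - a^T x = -32.0
  y^{k+1} = 6.0 + 0.25*-32.0 = -2.0
Dual objective at y_2 = -2.0: reduced costs (8.0, 14.0), box minimizer x = (0.0, 0.0)
g(y_2) = b*y + (c1 - a1*y)*x1 + (c2 - a2*y)*x2 = 24*(-2.0) + 8.0*0.0 + 14.0*0.0 = -48.0 + 0.0 + 0.0 = -48.0


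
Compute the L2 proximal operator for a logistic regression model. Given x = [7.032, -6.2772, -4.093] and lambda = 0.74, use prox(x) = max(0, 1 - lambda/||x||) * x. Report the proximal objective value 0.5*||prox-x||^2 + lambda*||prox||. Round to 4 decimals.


Step 1: Compute ||x||.
||x|| = 10.2764
Step 2: Compute scaling factor.
scale = max(0, 1 - 0.74/10.2764) = 0.928
Step 3: prox(x) = [6.5256, -5.8252, -3.7983]
||prox(x)|| = 9.5364
Step 4: Proximal objective.
0.5*||prox-x||^2 = 0.2738
lambda*||prox|| = 7.0569
Total = 7.3308


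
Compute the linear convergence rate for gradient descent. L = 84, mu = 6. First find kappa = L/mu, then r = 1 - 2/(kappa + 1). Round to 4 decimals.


Step 1: Compute the condition number.
kappa = L/mu = 84/6 = 14.0
Step 2: Compute the convergence rate.
r = 1 - 2/(kappa + 1) = 1 - 2*mu/(L + mu) = (L - mu)/(L + mu) = 78/90 = 0.8667


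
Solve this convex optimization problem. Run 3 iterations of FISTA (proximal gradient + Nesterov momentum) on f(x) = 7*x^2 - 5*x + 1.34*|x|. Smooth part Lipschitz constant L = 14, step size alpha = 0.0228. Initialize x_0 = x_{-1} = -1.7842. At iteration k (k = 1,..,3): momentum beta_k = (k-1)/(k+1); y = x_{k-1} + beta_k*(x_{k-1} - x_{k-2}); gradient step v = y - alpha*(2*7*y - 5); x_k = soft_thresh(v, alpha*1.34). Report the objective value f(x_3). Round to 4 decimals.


FISTA on f(x) = 7*x^2 - 5*x + 1.34*|x|
L = 14, alpha = 0.0228
Iteration 1: beta = 0.0, y = -1.7842 + 0.0*(-1.7842 + 1.7842) = -1.7842
  grad(y) = -29.9788, v = y - alpha*grad = -1.1007
  prox(v) = soft_thresh(-1.1007, 0.0306) = -1.0701
Iteration 2: beta = 0.3333, y = -1.0701 + 0.3333*(-1.0701 + 1.7842) = -0.8321
  grad(y) = -16.6495, v = y - alpha*grad = -0.4525
  prox(v) = soft_thresh(-0.4525, 0.0306) = -0.4219
Iteration 3: beta = 0.5, y = -0.4219 + 0.5*(-0.4219 + 1.0701) = -0.0979
  grad(y) = -6.37, v = y - alpha*grad = 0.0474
  prox(v) = soft_thresh(0.0474, 0.0306) = 0.0168
f(x_3) = 7*0.0168^2 - 5*0.0168 + 1.34*|0.0168| = -0.0596


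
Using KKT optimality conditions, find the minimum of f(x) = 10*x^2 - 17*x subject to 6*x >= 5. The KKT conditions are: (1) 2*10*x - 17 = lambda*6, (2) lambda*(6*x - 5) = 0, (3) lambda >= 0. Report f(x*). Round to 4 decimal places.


Step 1: Try lambda = 0 (constraint inactive).
Stationarity: 2*10*x - 17 = 0
x* = 17/(2*10) = 0.85
Check constraint: 6*0.85 = 5.1 >= 5 -- satisfied.
Step 2: Compute optimal value.
f(x*) = 10*0.85^2 - 17*0.85 = -7.225


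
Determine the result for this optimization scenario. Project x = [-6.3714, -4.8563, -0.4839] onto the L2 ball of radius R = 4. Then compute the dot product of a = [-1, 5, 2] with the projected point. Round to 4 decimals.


Step 1: Compute ||x|| (intermediates to 6 decimals).
||x|| = sqrt((-6.3714)^2 + (-4.8563)^2 + (-0.4839)^2) = 8.025743
Step 2: Project.
Since ||x|| > R, scale = R/||x|| = 4/8.025743 = 0.498396, proj(x) = scale * x
proj(x) = [-3.17548, -2.42036, -0.241174]
Step 3: Dot product.
a^T * proj(x) = -1*(-3.17548) + 5*(-2.42036) + 2*(-0.241174) = -9.4087


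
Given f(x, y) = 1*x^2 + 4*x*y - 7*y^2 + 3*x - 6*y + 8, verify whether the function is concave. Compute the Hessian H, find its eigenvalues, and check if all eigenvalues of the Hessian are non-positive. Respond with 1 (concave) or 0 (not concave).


The Hessian of f(x,y) = 1*x^2 + 4*x*y - 7*y^2 + 3*x - 6*y + 8 is:
H = [[2, 4], [4, -14]]
Trace = 2 - 14 = -12
Determinant = 2*-14 - (4)^2 = -44
Discriminant = (-12)^2 - 4*-44 = 320.0
Eigenvalues: lambda_1 = -14.9443, lambda_2 = 2.9443
The function is not concave.

0


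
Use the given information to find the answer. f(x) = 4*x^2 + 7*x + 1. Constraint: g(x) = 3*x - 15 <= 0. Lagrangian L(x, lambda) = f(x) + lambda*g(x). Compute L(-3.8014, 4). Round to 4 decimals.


Step 1: Evaluate f(x).
f(-3.8014) = 4*(-3.8014)^2 + 7*(-3.8014) + 1 = 32.1928
Step 2: Evaluate g(x).
g(-3.8014) = 3*-3.8014 - 15 = -26.4042
Step 3: Compute Lagrangian.
L = 32.1928 + 4*-26.4042 = -73.424


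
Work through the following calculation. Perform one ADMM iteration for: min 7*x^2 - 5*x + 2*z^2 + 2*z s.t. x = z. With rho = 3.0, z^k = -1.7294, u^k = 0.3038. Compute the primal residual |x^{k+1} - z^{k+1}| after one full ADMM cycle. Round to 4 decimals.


ADMM iteration with rho = 3.0, z^k = -1.7294, u^k = 0.3038
Step 1: x-update.
Minimize 7*x^2 - 5*x + (3.0/2)*(x + 1.7294 + 0.3038)^2
FOC: (2*7 + 3.0)*x = 5 + 3.0*(-1.7294 - 0.3038)
x^{k+1} = -0.0647
Step 2: z-update.
Minimize 2*z^2 + 2*z + (3.0/2)*(-0.0647 - z + 0.3038)^2
FOC: (2*2 + 3.0)*z = -2 + 3.0*(-0.0647 + 0.3038)
z^{k+1} = -0.1832
Step 3: u-update.
u^{k+1} = 0.3038 - 0.0647 + 0.1832 = 0.4224
Step 4: Primal residual = |-0.0647 + 0.1832| = 0.1186


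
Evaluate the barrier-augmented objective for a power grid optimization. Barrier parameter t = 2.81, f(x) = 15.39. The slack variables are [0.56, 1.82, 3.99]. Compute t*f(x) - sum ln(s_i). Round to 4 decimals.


Step 1: Compute log-barrier.
ln values: [-0.5798, 0.5988, 1.3838]
phi = -(-0.5798 + 0.5988 + 1.3838) = -1.4028
Step 2: Compute augmented objective.
t*f(x) = 2.81*15.39 = 43.2459
Total = 43.2459 - 1.4028 = 41.8431


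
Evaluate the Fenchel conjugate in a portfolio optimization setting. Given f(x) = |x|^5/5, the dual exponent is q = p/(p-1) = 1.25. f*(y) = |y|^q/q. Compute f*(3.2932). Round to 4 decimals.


The conjugate exponent q satisfies 1/p + 1/q = 1.
p = 5, so q = 5/(5 - 1) = 1.25
|y|^q = 3.2932^1.25 = 4.4363
f*(3.2932) = 4.4363 / 1.25 = 3.5491


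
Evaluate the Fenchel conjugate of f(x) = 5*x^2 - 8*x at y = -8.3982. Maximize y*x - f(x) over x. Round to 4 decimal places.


f*(y) = sup_x {y*x - a*x^2 - b*x} = sup_x {(y-b)*x - a*x^2}
FOC: (y - b) - 2a*x = 0 => x* = (y - b)/(2a)
x* = (-8.3982 + 8)/(2*5) = -0.0398
f*(-8.3982) = (y-b)^2/(4a) = (-8.3982 + 8)^2/(4*5)
= 0.1586/20 = 0.0079


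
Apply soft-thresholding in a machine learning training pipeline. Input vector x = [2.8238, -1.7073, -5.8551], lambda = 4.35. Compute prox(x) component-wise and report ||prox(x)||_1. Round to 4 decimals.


Soft-thresholding with lambda = 4.35:
prox(2.8238) = sign(2.8238)*max(|2.8238| - 4.35, 0) = 0.0
prox(-1.7073) = sign(-1.7073)*max(|-1.7073| - 4.35, 0) = 0.0
prox(-5.8551) = sign(-5.8551)*max(|-5.8551| - 4.35, 0) = -1.5051
prox(x) = [0.0, 0.0, -1.5051]
||prox(x)||_1 = 0.0 + 0.0 + 1.5051 = 1.5051


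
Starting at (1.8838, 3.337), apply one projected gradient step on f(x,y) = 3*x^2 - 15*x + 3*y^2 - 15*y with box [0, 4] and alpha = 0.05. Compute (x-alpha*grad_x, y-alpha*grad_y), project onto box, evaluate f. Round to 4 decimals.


Step 1: Compute gradient at (1.8838, 3.337).
grad_x = 2*3*1.8838 - 15 = -3.6972
grad_y = 2*3*3.337 - 15 = 5.022
Step 2: Gradient step.
x_raw = 1.8838 - 0.05*-3.6972 = 2.0687
y_raw = 3.337 - 0.05*5.022 = 3.0859
Step 3: Project onto [0, 4].
x_proj = clip(2.0687) = 2.0687
y_proj = clip(3.0859) = 3.0859
Step 4: Evaluate f.
f(2.0687, 3.0859) = -35.912


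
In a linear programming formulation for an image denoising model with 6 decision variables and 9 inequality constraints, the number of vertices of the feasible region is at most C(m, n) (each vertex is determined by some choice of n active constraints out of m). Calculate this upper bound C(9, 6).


Each vertex corresponds to some choice of n active constraints out of m, so the number of vertices is at most C(m, n) = m! / (n!(m-n)!).
m = 9, n = 6
Numerator: 9 * 8 * 7 * 6 * 5 * 4
Denominator: 6! = 720
C(9, 6) = 84


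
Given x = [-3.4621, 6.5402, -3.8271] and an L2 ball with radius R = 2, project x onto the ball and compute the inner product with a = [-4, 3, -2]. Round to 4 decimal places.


Step 1: Compute ||x|| (intermediates to 6 decimals).
||x|| = sqrt((-3.4621)^2 + 6.5402^2 + (-3.8271)^2) = 8.331089
Step 2: Project.
Since ||x|| > R, scale = R/||x|| = 2/8.331089 = 0.240065, proj(x) = scale * x
proj(x) = [-0.831129, 1.570073, -0.918753]
Step 3: Dot product.
a^T * proj(x) = -4*(-0.831129) + 3*1.570073 - 2*(-0.918753) = 9.8722


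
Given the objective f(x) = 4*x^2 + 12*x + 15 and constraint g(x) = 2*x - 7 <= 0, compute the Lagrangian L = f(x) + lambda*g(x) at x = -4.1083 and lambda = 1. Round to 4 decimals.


Step 1: Evaluate f(x).
f(-4.1083) = 4*(-4.1083)^2 + 12*(-4.1083) + 15 = 33.2129
Step 2: Evaluate g(x).
g(-4.1083) = 2*-4.1083 - 7 = -15.2166
Step 3: Compute Lagrangian.
L = 33.2129 + 1*-15.2166 = 17.9963


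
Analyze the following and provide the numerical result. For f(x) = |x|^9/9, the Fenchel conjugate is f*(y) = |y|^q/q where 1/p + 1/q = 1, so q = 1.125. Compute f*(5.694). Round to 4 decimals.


The conjugate exponent q satisfies 1/p + 1/q = 1.
p = 9, so q = 9/(9 - 1) = 1.125
|y|^q = 5.694^1.125 = 7.0769
f*(5.694) = 7.0769 / 1.125 = 6.2906


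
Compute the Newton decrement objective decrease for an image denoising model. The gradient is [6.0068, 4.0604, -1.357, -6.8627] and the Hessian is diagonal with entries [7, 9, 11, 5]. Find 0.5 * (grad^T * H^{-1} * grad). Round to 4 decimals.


Step 1: H is diagonal, so H^(-1) * g = [0.8581, 0.4512, -0.1234, -1.3725].
Step 2: g^T H^(-1) g = sum_i g_i^2 / H_ii
  = (6.0068)^2/7 + (4.0604)^2/9 + (-1.357)^2/11 + (-6.8627)^2/5
  = 5.1545 + 1.8319 + 0.1674 + 9.4193 = 16.5731
Step 3: Objective decrease = 0.5 * g^T H^(-1) g = 8.2866


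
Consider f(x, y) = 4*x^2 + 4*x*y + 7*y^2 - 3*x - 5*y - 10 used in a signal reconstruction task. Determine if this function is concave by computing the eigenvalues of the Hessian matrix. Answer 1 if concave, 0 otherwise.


The Hessian of f(x,y) = 4*x^2 + 4*x*y + 7*y^2 - 3*x - 5*y - 10 is:
H = [[8, 4], [4, 14]]
Trace = 8 + 14 = 22
Determinant = 8*14 - (4)^2 = 96
Discriminant = (22)^2 - 4*96 = 100.0
Eigenvalues: lambda_1 = 6.0, lambda_2 = 16.0
The function is not concave.

0


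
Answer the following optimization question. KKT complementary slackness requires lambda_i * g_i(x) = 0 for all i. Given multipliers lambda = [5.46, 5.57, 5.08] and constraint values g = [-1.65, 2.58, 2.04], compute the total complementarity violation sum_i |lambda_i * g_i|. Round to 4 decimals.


KKT complementary slackness check:
lambda_1 * g_1 = 5.46 * -1.65 = -9.009
lambda_2 * g_2 = 5.57 * 2.58 = 14.3706
lambda_3 * g_3 = 5.08 * 2.04 = 10.3632
Total violation = 9.009 + 14.3706 + 10.3632 = 33.7428


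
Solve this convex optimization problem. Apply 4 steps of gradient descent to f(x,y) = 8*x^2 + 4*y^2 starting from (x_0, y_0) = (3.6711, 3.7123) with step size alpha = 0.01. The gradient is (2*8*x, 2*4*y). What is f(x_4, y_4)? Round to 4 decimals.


Gradient descent on f(x,y) = 8*x^2 + 4*y^2.
Starting point: (3.6711, 3.7123), alpha = 0.01
Step 1: grad_x = 2*8*3.6711 = 58.7376, grad_y = 2*4*3.7123 = 29.6984
  x_1 = 3.6711 - 0.01*58.7376 = 3.0837
  y_1 = 3.7123 - 0.01*29.6984 = 3.4153
Step 2: grad_x = 2*8*3.0837 = 49.3396, grad_y = 2*4*3.4153 = 27.3225
  x_2 = 3.0837 - 0.01*49.3396 = 2.5903
  y_2 = 3.4153 - 0.01*27.3225 = 3.1421
Step 3: grad_x = 2*8*2.5903 = 41.4453, grad_y = 2*4*3.1421 = 25.1367
  x_3 = 2.5903 - 0.01*41.4453 = 2.1759
  y_3 = 3.1421 - 0.01*25.1367 = 2.8907
Step 4: grad_x = 2*8*2.1759 = 34.814, grad_y = 2*4*2.8907 = 23.1258
  x_4 = 2.1759 - 0.01*34.814 = 1.8277
  y_4 = 2.8907 - 0.01*23.1258 = 2.6595
f(1.8277, 2.6595) = 8*1.8277^2 + 4*2.6595^2 = 55.016


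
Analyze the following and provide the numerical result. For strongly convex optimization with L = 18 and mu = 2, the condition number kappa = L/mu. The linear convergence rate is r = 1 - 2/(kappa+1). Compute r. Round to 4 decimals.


Step 1: Compute the condition number.
kappa = L/mu = 18/2 = 9.0
Step 2: Compute the convergence rate.
r = 1 - 2/(kappa + 1) = 1 - 2*mu/(L + mu) = (L - mu)/(L + mu) = 16/20 = 0.8


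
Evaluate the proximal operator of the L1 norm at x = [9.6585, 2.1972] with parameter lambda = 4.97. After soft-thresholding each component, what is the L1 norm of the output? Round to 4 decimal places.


Soft-thresholding with lambda = 4.97:
prox(9.6585) = sign(9.6585)*max(|9.6585| - 4.97, 0) = 4.6885
prox(2.1972) = sign(2.1972)*max(|2.1972| - 4.97, 0) = 0.0
prox(x) = [4.6885, 0.0]
||prox(x)||_1 = 4.6885 + 0.0 = 4.6885


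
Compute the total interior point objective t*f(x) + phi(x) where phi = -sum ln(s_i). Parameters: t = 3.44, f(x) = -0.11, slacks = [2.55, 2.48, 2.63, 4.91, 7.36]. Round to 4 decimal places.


Step 1: Compute log-barrier.
ln values: [0.9361, 0.9083, 0.967, 1.5913, 1.9961]
phi = -(0.9361 + 0.9083 + 0.967 + 1.5913 + 1.9961) = -6.3987
Step 2: Compute augmented objective.
t*f(x) = 3.44*-0.11 = -0.3784
Total = -0.3784 - 6.3987 = -6.7771


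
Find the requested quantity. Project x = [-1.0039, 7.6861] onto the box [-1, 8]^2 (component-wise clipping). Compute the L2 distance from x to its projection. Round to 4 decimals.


Project each component onto [-1, 8].
clip(-1.0039) = -1.0, clip(7.6861) = 7.6861
Projection = [-1.0, 7.6861]
Squared diffs: [0.0, 0.0]
Distance = sqrt(0.0) = 0.0039


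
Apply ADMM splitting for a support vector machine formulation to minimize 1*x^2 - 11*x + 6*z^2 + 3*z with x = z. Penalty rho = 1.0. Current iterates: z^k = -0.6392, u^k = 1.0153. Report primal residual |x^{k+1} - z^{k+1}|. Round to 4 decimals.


ADMM iteration with rho = 1.0, z^k = -0.6392, u^k = 1.0153
Step 1: x-update.
Minimize 1*x^2 - 11*x + (1.0/2)*(x + 0.6392 + 1.0153)^2
FOC: (2*1 + 1.0)*x = 11 + 1.0*(-0.6392 - 1.0153)
x^{k+1} = 3.1152
Step 2: z-update.
Minimize 6*z^2 + 3*z + (1.0/2)*(3.1152 - z + 1.0153)^2
FOC: (2*6 + 1.0)*z = -3 + 1.0*(3.1152 + 1.0153)
z^{k+1} = 0.087
Step 3: u-update.
u^{k+1} = 1.0153 + 3.1152 - 0.087 = 4.0435
Step 4: Primal residual = |3.1152 - 0.087| = 3.0282


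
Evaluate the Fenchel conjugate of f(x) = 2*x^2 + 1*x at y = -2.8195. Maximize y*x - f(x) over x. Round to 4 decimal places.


f*(y) = sup_x {y*x - a*x^2 - b*x} = sup_x {(y-b)*x - a*x^2}
FOC: (y - b) - 2a*x = 0 => x* = (y - b)/(2a)
x* = (-2.8195 - 1)/(2*2) = -0.9549
f*(-2.8195) = (y-b)^2/(4a) = (-2.8195 - 1)^2/(4*2)
= 14.5886/8 = 1.8236


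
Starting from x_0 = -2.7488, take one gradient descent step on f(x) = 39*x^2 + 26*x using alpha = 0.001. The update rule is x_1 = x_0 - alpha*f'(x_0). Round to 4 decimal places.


We compute the gradient at x_0 and apply the update.
f'(x) = 78*x + 26
f'(-2.7488) = 78*-2.7488 + 26 = -188.4064
x_1 = -2.7488 - 0.001*-188.4064 = -2.5604


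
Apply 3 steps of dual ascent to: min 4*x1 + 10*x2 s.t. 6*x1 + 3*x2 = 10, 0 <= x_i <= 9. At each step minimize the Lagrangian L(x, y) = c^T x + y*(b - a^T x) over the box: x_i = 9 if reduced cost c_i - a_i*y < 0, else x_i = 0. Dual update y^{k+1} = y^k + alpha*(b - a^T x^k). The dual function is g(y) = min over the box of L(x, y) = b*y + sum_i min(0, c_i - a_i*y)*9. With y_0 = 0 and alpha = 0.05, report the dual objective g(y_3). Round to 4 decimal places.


Dual ascent for LP: min 4*x1 + 10*x2, 6*x1 + 3*x2 = 10, 0 <= x_i <= 9
Step 1: y^k = 0.0, reduced costs: (4.0, 10.0)
  x^k = (0.0, 0.0), subgradient = b - a^T x = 10.0
  y^{k+1} = 0.0 + 0.05*10.0 = 0.5
Step 2: y^k = 0.5, reduced costs: (1.0, 8.5)
  x^k = (0.0, 0.0), subgradient = b - a^T x = 10.0
  y^{k+1} = 0.5 + 0.05*10.0 = 1.0
Step 3: y^k = 1.0, reduced costs: (-2.0, 7.0)
  x^k = (9.0, 0.0), subgradient = b - a^T x = -44.0
  y^{k+1} = 1.0 + 0.05*-44.0 = -1.2
Dual objective at y_3 = -1.2: reduced costs (11.2, 13.6), box minimizer x = (0.0, 0.0)
g(y_3) = b*y + (c1 - a1*y)*x1 + (c2 - a2*y)*x2 = 10*(-1.2) + 11.2*0.0 + 13.6*0.0 = -12.0 + 0.0 + 0.0 = -12.0


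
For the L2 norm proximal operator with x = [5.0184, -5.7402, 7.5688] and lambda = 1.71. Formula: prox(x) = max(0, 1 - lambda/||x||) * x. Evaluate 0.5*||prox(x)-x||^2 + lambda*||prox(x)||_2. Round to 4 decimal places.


Step 1: Compute ||x||.
||x|| = 10.7434
Step 2: Compute scaling factor.
scale = max(0, 1 - 1.71/10.7434) = 0.8408
Step 3: prox(x) = [4.2196, -4.8265, 6.3641]
||prox(x)|| = 9.0334
Step 4: Proximal objective.
0.5*||prox-x||^2 = 1.4621
lambda*||prox|| = 15.4471
Total = 16.9092


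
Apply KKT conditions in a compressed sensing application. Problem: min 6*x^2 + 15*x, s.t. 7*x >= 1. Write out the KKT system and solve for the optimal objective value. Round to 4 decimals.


Step 1: Try lambda = 0 (constraint inactive).
x_unc = -15/(2*6) = -1.25
Check: 7*-1.25 = -8.75 < 1 -- violated!
Step 2: Constraint must be active: 7*x = 1
x* = 1/7 = 0.1429 (rounded; the exact value 1/7 is used below)
lambda = (2*6*(1/7) + 15)/7 = 2.3878
Step 3: Compute optimal value.
f(x*) = 6*(1/7)^2 + 15*(1/7) = 2.2653


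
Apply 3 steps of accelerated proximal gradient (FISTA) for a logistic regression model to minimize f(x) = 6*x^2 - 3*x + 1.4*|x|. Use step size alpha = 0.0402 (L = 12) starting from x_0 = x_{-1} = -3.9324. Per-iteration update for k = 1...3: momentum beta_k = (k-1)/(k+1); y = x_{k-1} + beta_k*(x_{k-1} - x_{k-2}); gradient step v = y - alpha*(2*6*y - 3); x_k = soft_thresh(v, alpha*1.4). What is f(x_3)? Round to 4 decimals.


FISTA on f(x) = 6*x^2 - 3*x + 1.4*|x|
L = 12, alpha = 0.0402
Iteration 1: beta = 0.0, y = -3.9324 + 0.0*(-3.9324 + 3.9324) = -3.9324
  grad(y) = -50.1888, v = y - alpha*grad = -1.9148
  prox(v) = soft_thresh(-1.9148, 0.0563) = -1.8585
Iteration 2: beta = 0.3333, y = -1.8585 + 0.3333*(-1.8585 + 3.9324) = -1.1672
  grad(y) = -17.0069, v = y - alpha*grad = -0.4836
  prox(v) = soft_thresh(-0.4836, 0.0563) = -0.4273
Iteration 3: beta = 0.5, y = -0.4273 + 0.5*(-0.4273 + 1.8585) = 0.2883
  grad(y) = 0.4601, v = y - alpha*grad = 0.2698
  prox(v) = soft_thresh(0.2698, 0.0563) = 0.2136
f(x_3) = 6*0.2136^2 - 3*0.2136 + 1.4*|0.2136| = -0.068


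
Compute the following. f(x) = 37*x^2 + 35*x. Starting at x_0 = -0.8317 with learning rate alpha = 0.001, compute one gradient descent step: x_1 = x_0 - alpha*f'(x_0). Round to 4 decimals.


We compute the gradient at x_0 and apply the update.
f'(x) = 74*x + 35
f'(-0.8317) = 74*-0.8317 + 35 = -26.5458
x_1 = -0.8317 - 0.001*-26.5458 = -0.8052


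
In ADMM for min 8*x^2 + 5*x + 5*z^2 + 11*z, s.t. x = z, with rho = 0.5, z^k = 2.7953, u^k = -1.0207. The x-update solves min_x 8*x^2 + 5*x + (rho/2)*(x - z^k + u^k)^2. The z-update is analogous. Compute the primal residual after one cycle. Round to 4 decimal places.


ADMM iteration with rho = 0.5, z^k = 2.7953, u^k = -1.0207
Step 1: x-update.
Minimize 8*x^2 + 5*x + (0.5/2)*(x - 2.7953 - 1.0207)^2
FOC: (2*8 + 0.5)*x = -5 + 0.5*(2.7953 + 1.0207)
x^{k+1} = -0.1874
Step 2: z-update.
Minimize 5*z^2 + 11*z + (0.5/2)*(-0.1874 - z - 1.0207)^2
FOC: (2*5 + 0.5)*z = -11 + 0.5*(-0.1874 - 1.0207)
z^{k+1} = -1.1051
Step 3: u-update.
u^{k+1} = -1.0207 - 0.1874 + 1.1051 = -0.1029
Step 4: Primal residual = |-0.1874 + 1.1051| = 0.9178


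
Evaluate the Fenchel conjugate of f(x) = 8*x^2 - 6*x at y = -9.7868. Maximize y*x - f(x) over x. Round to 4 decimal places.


f*(y) = sup_x {y*x - a*x^2 - b*x} = sup_x {(y-b)*x - a*x^2}
FOC: (y - b) - 2a*x = 0 => x* = (y - b)/(2a)
x* = (-9.7868 + 6)/(2*8) = -0.2367
f*(-9.7868) = (y-b)^2/(4a) = (-9.7868 + 6)^2/(4*8)
= 14.3399/32 = 0.4481


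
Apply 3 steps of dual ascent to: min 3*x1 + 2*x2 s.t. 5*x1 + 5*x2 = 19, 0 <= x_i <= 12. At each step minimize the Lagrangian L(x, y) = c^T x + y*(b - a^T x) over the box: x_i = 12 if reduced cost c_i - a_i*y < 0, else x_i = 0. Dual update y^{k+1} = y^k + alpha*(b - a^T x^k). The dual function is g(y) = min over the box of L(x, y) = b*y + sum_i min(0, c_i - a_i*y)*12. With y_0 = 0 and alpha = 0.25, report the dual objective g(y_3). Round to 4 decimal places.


Dual ascent for LP: min 3*x1 + 2*x2, 5*x1 + 5*x2 = 19, 0 <= x_i <= 12
Step 1: y^k = 0.0, reduced costs: (3.0, 2.0)
  x^k = (0.0, 0.0), subgradient = b - a^T x = 19.0
  y^{k+1} = 0.0 + 0.25*19.0 = 4.75
Step 2: y^k = 4.75, reduced costs: (-20.75, -21.75)
  x^k = (12.0, 12.0), subgradient = b - a^T x = -101.0
  y^{k+1} = 4.75 + 0.25*-101.0 = -20.5
Step 3: y^k = -20.5, reduced costs: (105.5, 104.5)
  x^k = (0.0, 0.0), subgradient = b - a^T x = 19.0
  y^{k+1} = -20.5 + 0.25*19.0 = -15.75
Dual objective at y_3 = -15.75: reduced costs (81.75, 80.75), box minimizer x = (0.0, 0.0)
g(y_3) = b*y + (c1 - a1*y)*x1 + (c2 - a2*y)*x2 = 19*(-15.75) + 81.75*0.0 + 80.75*0.0 = -299.25 + 0.0 + 0.0 = -299.25


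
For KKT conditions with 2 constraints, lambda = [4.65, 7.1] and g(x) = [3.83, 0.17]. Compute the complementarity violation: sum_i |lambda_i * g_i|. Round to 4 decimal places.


KKT complementary slackness check:
lambda_1 * g_1 = 4.65 * 3.83 = 17.8095
lambda_2 * g_2 = 7.1 * 0.17 = 1.207
Total violation = 17.8095 + 1.207 = 19.0165


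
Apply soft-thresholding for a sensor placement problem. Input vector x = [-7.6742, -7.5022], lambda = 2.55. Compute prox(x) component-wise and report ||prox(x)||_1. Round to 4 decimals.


Soft-thresholding with lambda = 2.55:
prox(-7.6742) = sign(-7.6742)*max(|-7.6742| - 2.55, 0) = -5.1242
prox(-7.5022) = sign(-7.5022)*max(|-7.5022| - 2.55, 0) = -4.9522
prox(x) = [-5.1242, -4.9522]
||prox(x)||_1 = 5.1242 + 4.9522 = 10.0764


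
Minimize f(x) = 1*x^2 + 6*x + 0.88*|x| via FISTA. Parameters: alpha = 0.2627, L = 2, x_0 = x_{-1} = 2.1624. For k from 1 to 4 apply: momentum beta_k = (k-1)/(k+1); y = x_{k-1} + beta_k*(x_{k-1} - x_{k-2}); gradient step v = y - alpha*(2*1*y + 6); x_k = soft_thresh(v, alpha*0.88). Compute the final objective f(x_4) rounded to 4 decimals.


FISTA on f(x) = 1*x^2 + 6*x + 0.88*|x|
L = 2, alpha = 0.2627
Iteration 1: beta = 0.0, y = 2.1624 + 0.0*(2.1624 - 2.1624) = 2.1624
  grad(y) = 10.3248, v = y - alpha*grad = -0.5499
  prox(v) = soft_thresh(-0.5499, 0.2312) = -0.3187
Iteration 2: beta = 0.3333, y = -0.3187 + 0.3333*(-0.3187 - 2.1624) = -1.1458
  grad(y) = 3.7084, v = y - alpha*grad = -2.12
  prox(v) = soft_thresh(-2.12, 0.2312) = -1.8888
Iteration 3: beta = 0.5, y = -1.8888 + 0.5*(-1.8888 + 0.3187) = -2.6739
  grad(y) = 0.6523, v = y - alpha*grad = -2.8452
  prox(v) = soft_thresh(-2.8452, 0.2312) = -2.614
Iteration 4: beta = 0.6, y = -2.614 + 0.6*(-2.614 + 1.8888) = -3.0492
  grad(y) = -0.0983, v = y - alpha*grad = -3.0233
  prox(v) = soft_thresh(-3.0233, 0.2312) = -2.7922
f(x_4) = 1*(-2.7922)^2 + 6*(-2.7922) + 0.88*|-2.7922| = -6.4997


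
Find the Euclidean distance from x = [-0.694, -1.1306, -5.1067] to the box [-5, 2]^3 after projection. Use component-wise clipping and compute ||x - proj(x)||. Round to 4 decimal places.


Project each component onto [-5, 2].
clip(-0.694) = -0.694, clip(-1.1306) = -1.1306, clip(-5.1067) = -5.0
Projection = [-0.694, -1.1306, -5.0]
Squared diffs: [0.0, 0.0, 0.0114]
Distance = sqrt(0.0114) = 0.1067


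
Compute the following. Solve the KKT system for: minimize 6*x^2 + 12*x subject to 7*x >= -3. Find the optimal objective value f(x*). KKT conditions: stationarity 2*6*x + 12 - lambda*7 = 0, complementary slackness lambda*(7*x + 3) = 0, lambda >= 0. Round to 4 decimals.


Step 1: Try lambda = 0 (constraint inactive).
x_unc = -12/(2*6) = -1.0
Check: 7*-1.0 = -7.0 < -3 -- violated!
Step 2: Constraint must be active: 7*x = -3
x* = -3/7 = -0.4286 (rounded; the exact value -3/7 is used below)
lambda = (2*6*(-3/7) + 12)/7 = 0.9796
Step 3: Compute optimal value.
f(x*) = 6*(-3/7)^2 + 12*(-3/7) = -4.0408


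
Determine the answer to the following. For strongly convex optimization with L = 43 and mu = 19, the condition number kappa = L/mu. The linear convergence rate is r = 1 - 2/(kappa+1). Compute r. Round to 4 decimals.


Step 1: Compute the condition number.
kappa = L/mu = 43/19 = 2.2632
Step 2: Compute the convergence rate.
r = 1 - 2/(kappa + 1) = 1 - 2*mu/(L + mu) = (L - mu)/(L + mu) = 24/62 = 0.3871


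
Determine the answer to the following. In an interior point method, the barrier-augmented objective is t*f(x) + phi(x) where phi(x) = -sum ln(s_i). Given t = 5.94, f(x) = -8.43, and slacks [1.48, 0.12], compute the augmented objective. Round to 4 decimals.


Step 1: Compute log-barrier.
ln values: [0.392, -2.1203]
phi = -(0.392 - 2.1203) = 1.7282
Step 2: Compute augmented objective.
t*f(x) = 5.94*-8.43 = -50.0742
Total = -50.0742 + 1.7282 = -48.346


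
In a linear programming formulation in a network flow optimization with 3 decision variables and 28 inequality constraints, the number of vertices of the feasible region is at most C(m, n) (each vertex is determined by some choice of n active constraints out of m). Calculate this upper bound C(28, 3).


Each vertex corresponds to some choice of n active constraints out of m, so the number of vertices is at most C(m, n) = m! / (n!(m-n)!).
m = 28, n = 3
Numerator: 28 * 27 * 26
Denominator: 3! = 6
C(28, 3) = 3276


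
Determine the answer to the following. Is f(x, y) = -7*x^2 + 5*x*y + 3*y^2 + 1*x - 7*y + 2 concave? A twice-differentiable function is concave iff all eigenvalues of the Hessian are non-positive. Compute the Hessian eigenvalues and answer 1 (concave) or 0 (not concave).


The Hessian of f(x,y) = -7*x^2 + 5*x*y + 3*y^2 + 1*x - 7*y + 2 is:
H = [[-14, 5], [5, 6]]
Trace = -14 + 6 = -8
Determinant = -14*6 - (5)^2 = -109
Discriminant = (-8)^2 - 4*-109 = 500.0
Eigenvalues: lambda_1 = -15.1803, lambda_2 = 7.1803
The function is not concave.

0


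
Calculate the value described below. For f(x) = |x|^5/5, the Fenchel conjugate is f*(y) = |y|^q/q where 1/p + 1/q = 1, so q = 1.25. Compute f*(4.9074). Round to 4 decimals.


The conjugate exponent q satisfies 1/p + 1/q = 1.
p = 5, so q = 5/(5 - 1) = 1.25
|y|^q = 4.9074^1.25 = 7.3041
f*(4.9074) = 7.3041 / 1.25 = 5.8432


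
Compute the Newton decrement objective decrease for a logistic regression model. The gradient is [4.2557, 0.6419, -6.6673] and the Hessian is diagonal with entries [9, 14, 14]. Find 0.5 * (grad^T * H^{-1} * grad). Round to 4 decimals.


Step 1: H is diagonal, so H^(-1) * g = [0.4729, 0.0459, -0.4762].
Step 2: g^T H^(-1) g = sum_i g_i^2 / H_ii
  = (4.2557)^2/9 + (0.6419)^2/14 + (-6.6673)^2/14
  = 2.0123 + 0.0294 + 3.1752 = 5.217
Step 3: Objective decrease = 0.5 * g^T H^(-1) g = 2.6085


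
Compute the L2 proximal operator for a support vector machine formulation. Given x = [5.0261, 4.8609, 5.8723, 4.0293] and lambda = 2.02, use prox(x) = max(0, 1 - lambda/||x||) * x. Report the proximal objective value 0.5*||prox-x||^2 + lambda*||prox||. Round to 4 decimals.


Step 1: Compute ||x||.
||x|| = 9.9804
Step 2: Compute scaling factor.
scale = max(0, 1 - 2.02/9.9804) = 0.7976
Step 3: prox(x) = [4.0088, 3.8771, 4.6838, 3.2138]
||prox(x)|| = 7.9604
Step 4: Proximal objective.
0.5*||prox-x||^2 = 2.0402
lambda*||prox|| = 16.08
Total = 18.1203


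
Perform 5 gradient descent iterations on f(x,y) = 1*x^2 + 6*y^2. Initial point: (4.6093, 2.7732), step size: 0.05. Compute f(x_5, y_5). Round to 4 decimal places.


Gradient descent on f(x,y) = 1*x^2 + 6*y^2.
Starting point: (4.6093, 2.7732), alpha = 0.05
Step 1: grad_x = 2*1*4.6093 = 9.2186, grad_y = 2*6*2.7732 = 33.2784
  x_1 = 4.6093 - 0.05*9.2186 = 4.1484
  y_1 = 2.7732 - 0.05*33.2784 = 1.1093
Step 2: grad_x = 2*1*4.1484 = 8.2967, grad_y = 2*6*1.1093 = 13.3114
  x_2 = 4.1484 - 0.05*8.2967 = 3.7335
  y_2 = 1.1093 - 0.05*13.3114 = 0.4437
Step 3: grad_x = 2*1*3.7335 = 7.4671, grad_y = 2*6*0.4437 = 5.3245
  x_3 = 3.7335 - 0.05*7.4671 = 3.3602
  y_3 = 0.4437 - 0.05*5.3245 = 0.1775
Step 4: grad_x = 2*1*3.3602 = 6.7204, grad_y = 2*6*0.1775 = 2.1298
  x_4 = 3.3602 - 0.05*6.7204 = 3.0242
  y_4 = 0.1775 - 0.05*2.1298 = 0.071
Step 5: grad_x = 2*1*3.0242 = 6.0483, grad_y = 2*6*0.071 = 0.8519
  x_5 = 3.0242 - 0.05*6.0483 = 2.7217
  y_5 = 0.071 - 0.05*0.8519 = 0.0284
f(2.7217, 0.0284) = 1*2.7217^2 + 6*0.0284^2 = 7.4127


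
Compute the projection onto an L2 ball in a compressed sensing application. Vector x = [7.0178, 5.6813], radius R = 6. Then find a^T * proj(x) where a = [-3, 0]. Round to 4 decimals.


Step 1: Compute ||x|| (intermediates to 6 decimals).
||x|| = sqrt(7.0178^2 + 5.6813^2) = 9.029213
Step 2: Project.
Since ||x|| > R, scale = R/||x|| = 6/9.029213 = 0.66451, proj(x) = scale * x
proj(x) = [4.663398, 3.775281]
Step 3: Dot product.
a^T * proj(x) = -3*4.663398 + 0*3.775281 = -13.9902


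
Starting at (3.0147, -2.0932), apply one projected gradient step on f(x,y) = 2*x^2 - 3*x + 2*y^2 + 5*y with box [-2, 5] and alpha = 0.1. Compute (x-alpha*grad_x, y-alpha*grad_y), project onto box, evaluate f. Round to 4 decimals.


Step 1: Compute gradient at (3.0147, -2.0932).
grad_x = 2*2*3.0147 - 3 = 9.0588
grad_y = 2*2*-2.0932 + 5 = -3.3728
Step 2: Gradient step.
x_raw = 3.0147 - 0.1*9.0588 = 2.1088
y_raw = -2.0932 - 0.1*-3.3728 = -1.7559
Step 3: Project onto [-2, 5].
x_proj = clip(2.1088) = 2.1088
y_proj = clip(-1.7559) = -1.7559
Step 4: Evaluate f.
f(2.1088, -1.7559) = -0.0453


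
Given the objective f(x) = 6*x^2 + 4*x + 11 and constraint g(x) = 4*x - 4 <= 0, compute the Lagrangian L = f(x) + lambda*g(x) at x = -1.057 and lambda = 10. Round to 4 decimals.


Step 1: Evaluate f(x).
f(-1.057) = 6*(-1.057)^2 + 4*(-1.057) + 11 = 13.4755
Step 2: Evaluate g(x).
g(-1.057) = 4*-1.057 - 4 = -8.228
Step 3: Compute Lagrangian.
L = 13.4755 + 10*-8.228 = -68.8045


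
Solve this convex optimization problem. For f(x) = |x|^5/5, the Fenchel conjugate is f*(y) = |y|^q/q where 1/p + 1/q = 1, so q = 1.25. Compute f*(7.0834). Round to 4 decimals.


The conjugate exponent q satisfies 1/p + 1/q = 1.
p = 5, so q = 5/(5 - 1) = 1.25
|y|^q = 7.0834^1.25 = 11.5559
f*(7.0834) = 11.5559 / 1.25 = 9.2447


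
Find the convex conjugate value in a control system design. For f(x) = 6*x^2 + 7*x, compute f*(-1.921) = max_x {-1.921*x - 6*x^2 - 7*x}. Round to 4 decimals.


f*(y) = sup_x {y*x - a*x^2 - b*x} = sup_x {(y-b)*x - a*x^2}
FOC: (y - b) - 2a*x = 0 => x* = (y - b)/(2a)
x* = (-1.921 - 7)/(2*6) = -0.7434
f*(-1.921) = (y-b)^2/(4a) = (-1.921 - 7)^2/(4*6)
= 79.5842/24 = 3.316


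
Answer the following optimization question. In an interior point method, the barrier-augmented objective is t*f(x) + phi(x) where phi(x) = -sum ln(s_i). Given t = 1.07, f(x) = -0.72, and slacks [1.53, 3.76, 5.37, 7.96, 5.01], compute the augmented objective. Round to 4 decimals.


Step 1: Compute log-barrier.
ln values: [0.4253, 1.3244, 1.6808, 2.0744, 1.6114]
phi = -(0.4253 + 1.3244 + 1.6808 + 2.0744 + 1.6114) = -7.1164
Step 2: Compute augmented objective.
t*f(x) = 1.07*-0.72 = -0.7704
Total = -0.7704 - 7.1164 = -7.8868


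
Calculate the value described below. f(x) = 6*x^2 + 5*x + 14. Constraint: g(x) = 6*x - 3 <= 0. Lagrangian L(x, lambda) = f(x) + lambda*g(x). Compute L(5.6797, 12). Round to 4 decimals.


Step 1: Evaluate f(x).
f(5.6797) = 6*5.6797^2 + 5*5.6797 + 14 = 235.9525
Step 2: Evaluate g(x).
g(5.6797) = 6*5.6797 - 3 = 31.0782
Step 3: Compute Lagrangian.
L = 235.9525 + 12*31.0782 = 608.8909


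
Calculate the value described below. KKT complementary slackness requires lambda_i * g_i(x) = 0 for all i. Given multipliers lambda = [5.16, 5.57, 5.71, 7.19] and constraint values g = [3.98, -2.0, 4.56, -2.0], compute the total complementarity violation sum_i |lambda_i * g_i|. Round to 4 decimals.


KKT complementary slackness check:
lambda_1 * g_1 = 5.16 * 3.98 = 20.5368
lambda_2 * g_2 = 5.57 * -2.0 = -11.14
lambda_3 * g_3 = 5.71 * 4.56 = 26.0376
lambda_4 * g_4 = 7.19 * -2.0 = -14.38
Total violation = 20.5368 + 11.14 + 26.0376 + 14.38 = 72.0944


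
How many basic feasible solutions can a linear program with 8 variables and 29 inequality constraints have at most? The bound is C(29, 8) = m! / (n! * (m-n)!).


Each vertex corresponds to some choice of n active constraints out of m, so the number of vertices is at most C(m, n) = m! / (n!(m-n)!).
m = 29, n = 8
Numerator: 29 * 28 * 27 * 26 * 25 * 24 * 23 * 22
Denominator: 8! = 40320
C(29, 8) = 4292145


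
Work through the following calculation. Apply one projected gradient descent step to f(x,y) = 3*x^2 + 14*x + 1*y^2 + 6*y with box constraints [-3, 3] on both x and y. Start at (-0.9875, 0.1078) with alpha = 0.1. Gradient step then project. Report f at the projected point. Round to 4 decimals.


Step 1: Compute gradient at (-0.9875, 0.1078).
grad_x = 2*3*-0.9875 + 14 = 8.075
grad_y = 2*1*0.1078 + 6 = 6.2156
Step 2: Gradient step.
x_raw = -0.9875 - 0.1*8.075 = -1.795
y_raw = 0.1078 - 0.1*6.2156 = -0.5138
Step 3: Project onto [-3, 3].
x_proj = clip(-1.795) = -1.795
y_proj = clip(-0.5138) = -0.5138
Step 4: Evaluate f.
f(-1.795, -0.5138) = -18.2825


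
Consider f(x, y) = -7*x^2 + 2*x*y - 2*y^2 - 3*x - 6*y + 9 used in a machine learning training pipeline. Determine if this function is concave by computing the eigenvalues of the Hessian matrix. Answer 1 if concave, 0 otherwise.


The Hessian of f(x,y) = -7*x^2 + 2*x*y - 2*y^2 - 3*x - 6*y + 9 is:
H = [[-14, 2], [2, -4]]
Trace = -14 - 4 = -18
Determinant = -14*-4 - (2)^2 = 52
Discriminant = (-18)^2 - 4*52 = 116.0
Eigenvalues: lambda_1 = -14.3852, lambda_2 = -3.6148
The function is concave.

1


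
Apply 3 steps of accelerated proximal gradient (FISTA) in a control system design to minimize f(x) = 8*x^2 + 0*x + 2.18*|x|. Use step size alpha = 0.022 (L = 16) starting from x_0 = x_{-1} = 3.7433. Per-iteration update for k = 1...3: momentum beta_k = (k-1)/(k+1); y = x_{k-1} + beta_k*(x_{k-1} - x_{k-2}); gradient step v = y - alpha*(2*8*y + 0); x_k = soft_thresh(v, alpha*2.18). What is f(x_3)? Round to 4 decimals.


FISTA on f(x) = 8*x^2 + 0*x + 2.18*|x|
L = 16, alpha = 0.022
Iteration 1: beta = 0.0, y = 3.7433 + 0.0*(3.7433 - 3.7433) = 3.7433
  grad(y) = 59.8928, v = y - alpha*grad = 2.4257
  prox(v) = soft_thresh(2.4257, 0.048) = 2.3777
Iteration 2: beta = 0.3333, y = 2.3777 + 0.3333*(2.3777 - 3.7433) = 1.9225
  grad(y) = 30.76, v = y - alpha*grad = 1.2458
  prox(v) = soft_thresh(1.2458, 0.048) = 1.1978
Iteration 3: beta = 0.5, y = 1.1978 + 0.5*(1.1978 - 2.3777) = 0.6079
  grad(y) = 9.7261, v = y - alpha*grad = 0.3939
  prox(v) = soft_thresh(0.3939, 0.048) = 0.3459
f(x_3) = 8*0.3459^2 + 0*0.3459 + 2.18*|0.3459| = 1.7116


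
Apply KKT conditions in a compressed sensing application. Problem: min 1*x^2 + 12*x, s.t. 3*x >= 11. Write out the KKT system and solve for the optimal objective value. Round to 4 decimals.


Step 1: Try lambda = 0 (constraint inactive).
x_unc = -12/(2*1) = -6.0
Check: 3*-6.0 = -18.0 < 11 -- violated!
Step 2: Constraint must be active: 3*x = 11
x* = 11/3 = 3.6667 (rounded; the exact value 11/3 is used below)
lambda = (2*1*(11/3) + 12)/3 = 6.4444
Step 3: Compute optimal value.
f(x*) = 1*(11/3)^2 + 12*(11/3) = 57.4444


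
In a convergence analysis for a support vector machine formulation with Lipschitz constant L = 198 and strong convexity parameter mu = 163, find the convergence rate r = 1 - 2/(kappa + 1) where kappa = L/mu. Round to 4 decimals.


Step 1: Compute the condition number.
kappa = L/mu = 198/163 = 1.2147
Step 2: Compute the convergence rate.
r = 1 - 2/(kappa + 1) = 1 - 2*mu/(L + mu) = (L - mu)/(L + mu) = 35/361 = 0.097


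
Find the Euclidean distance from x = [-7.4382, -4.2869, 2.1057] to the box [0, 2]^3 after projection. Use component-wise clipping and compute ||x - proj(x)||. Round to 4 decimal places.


Project each component onto [0, 2].
clip(-7.4382) = 0.0, clip(-4.2869) = 0.0, clip(2.1057) = 2.0
Projection = [0.0, 0.0, 2.0]
Squared diffs: [55.3268, 18.3775, 0.0112]
Distance = sqrt(73.7155) = 8.5858


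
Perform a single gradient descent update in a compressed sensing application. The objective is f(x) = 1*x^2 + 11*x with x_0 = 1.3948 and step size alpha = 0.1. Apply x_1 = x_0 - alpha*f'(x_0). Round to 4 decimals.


We compute the gradient at x_0 and apply the update.
f'(x) = 2*x + 11
f'(1.3948) = 2*1.3948 + 11 = 13.7896
x_1 = 1.3948 - 0.1*13.7896 = 0.0158


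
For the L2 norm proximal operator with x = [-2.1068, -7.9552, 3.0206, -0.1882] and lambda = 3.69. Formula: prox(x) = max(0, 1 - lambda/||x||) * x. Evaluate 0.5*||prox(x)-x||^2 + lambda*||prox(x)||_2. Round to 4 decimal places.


Step 1: Compute ||x||.
||x|| = 8.7683
Step 2: Compute scaling factor.
scale = max(0, 1 - 3.69/8.7683) = 0.5792
Step 3: prox(x) = [-1.2202, -4.6074, 1.7494, -0.109]
||prox(x)|| = 5.0783
Step 4: Proximal objective.
0.5*||prox-x||^2 = 6.8081
lambda*||prox|| = 18.7389
Total = 25.547


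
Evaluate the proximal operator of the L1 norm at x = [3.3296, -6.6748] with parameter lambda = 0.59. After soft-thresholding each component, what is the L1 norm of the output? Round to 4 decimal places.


Soft-thresholding with lambda = 0.59:
prox(3.3296) = sign(3.3296)*max(|3.3296| - 0.59, 0) = 2.7396
prox(-6.6748) = sign(-6.6748)*max(|-6.6748| - 0.59, 0) = -6.0848
prox(x) = [2.7396, -6.0848]
||prox(x)||_1 = 2.7396 + 6.0848 = 8.8244


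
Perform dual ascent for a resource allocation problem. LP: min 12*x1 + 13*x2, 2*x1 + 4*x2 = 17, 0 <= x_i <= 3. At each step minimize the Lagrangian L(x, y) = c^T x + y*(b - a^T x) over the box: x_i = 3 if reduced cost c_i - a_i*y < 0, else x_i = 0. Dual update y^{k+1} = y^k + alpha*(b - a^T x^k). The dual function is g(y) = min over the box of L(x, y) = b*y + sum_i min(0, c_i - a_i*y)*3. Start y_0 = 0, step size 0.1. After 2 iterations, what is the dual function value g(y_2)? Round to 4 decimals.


Dual ascent for LP: min 12*x1 + 13*x2, 2*x1 + 4*x2 = 17, 0 <= x_i <= 3
Step 1: y^k = 0.0, reduced costs: (12.0, 13.0)
  x^k = (0.0, 0.0), subgradient = b - a^T x = 17.0
  y^{k+1} = 0.0 + 0.1*17.0 = 1.7
Step 2: y^k = 1.7, reduced costs: (8.6, 6.2)
  x^k = (0.0, 0.0), subgradient = b - a^T x = 17.0
  y^{k+1} = 1.7 + 0.1*17.0 = 3.4
Dual objective at y_2 = 3.4: reduced costs (5.2, -0.6), box minimizer x = (0.0, 3.0)
g(y_2) = b*y + (c1 - a1*y)*x1 + (c2 - a2*y)*x2 = 17*3.4 + 5.2*0.0 + (-0.6)*3.0 = 57.8 + 0.0 - 1.8 = 56.0


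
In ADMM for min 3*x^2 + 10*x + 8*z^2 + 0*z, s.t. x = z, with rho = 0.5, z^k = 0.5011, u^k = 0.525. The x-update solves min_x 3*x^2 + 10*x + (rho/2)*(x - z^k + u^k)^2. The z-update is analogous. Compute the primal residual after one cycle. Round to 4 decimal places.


ADMM iteration with rho = 0.5, z^k = 0.5011, u^k = 0.525
Step 1: x-update.
Minimize 3*x^2 + 10*x + (0.5/2)*(x - 0.5011 + 0.525)^2
FOC: (2*3 + 0.5)*x = -10 + 0.5*(0.5011 - 0.525)
x^{k+1} = -1.5403
Step 2: z-update.
Minimize 8*z^2 + 0*z + (0.5/2)*(-1.5403 - z + 0.525)^2
FOC: (2*8 + 0.5)*z = 0 + 0.5*(-1.5403 + 0.525)
z^{k+1} = -0.0308
Step 3: u-update.
u^{k+1} = 0.525 - 1.5403 + 0.0308 = -0.9845
Step 4: Primal residual = |-1.5403 + 0.0308| = 1.5095


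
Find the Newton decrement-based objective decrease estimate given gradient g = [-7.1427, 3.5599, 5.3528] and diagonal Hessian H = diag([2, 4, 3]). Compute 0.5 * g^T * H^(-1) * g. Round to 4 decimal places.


Step 1: H is diagonal, so H^(-1) * g = [-3.5714, 0.89, 1.7843].
Step 2: g^T H^(-1) g = sum_i g_i^2 / H_ii
  = (-7.1427)^2/2 + (3.5599)^2/4 + (5.3528)^2/3
  = 25.5091 + 3.1682 + 9.5508 = 38.2281
Step 3: Objective decrease = 0.5 * g^T H^(-1) g = 19.1141
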